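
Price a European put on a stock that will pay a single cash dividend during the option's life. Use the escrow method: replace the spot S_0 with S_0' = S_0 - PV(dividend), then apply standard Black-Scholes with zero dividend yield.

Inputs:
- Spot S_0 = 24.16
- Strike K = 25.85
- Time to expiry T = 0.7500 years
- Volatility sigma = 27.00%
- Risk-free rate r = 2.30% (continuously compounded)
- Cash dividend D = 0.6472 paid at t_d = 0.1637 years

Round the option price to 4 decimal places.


Answer: Price = 3.3460

Derivation:
PV(D) = D * exp(-r * t_d) = 0.6472 * 0.99624198 = 0.64476781
S_0' = S_0 - PV(D) = 24.1600 - 0.64476781 = 23.51523219
d1 = (ln(S_0'/K) + (r + sigma^2/2)*T) / (sigma*sqrt(T)) = -0.21415295
d2 = d1 - sigma*sqrt(T) = -0.44797981
exp(-rT) = 0.98289793
N(-d1) = 0.58478611; N(-d2) = 0.67291612
P = K * exp(-rT) * N(-d2) - S_0' * N(-d1) = 25.8500 * 0.98289793 * 0.67291612 - 23.51523219 * 0.58478611 = 3.3460


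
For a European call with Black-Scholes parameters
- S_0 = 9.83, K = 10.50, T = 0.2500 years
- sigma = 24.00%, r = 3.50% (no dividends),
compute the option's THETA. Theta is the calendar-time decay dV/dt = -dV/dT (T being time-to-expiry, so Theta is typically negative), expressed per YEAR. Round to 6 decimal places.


Answer: Theta = -0.970726

Derivation:
d1 = -0.4165526917; d2 = -0.5365526917
phi(d1) = 0.3657897348; exp(-qT) = 1.0000000000; exp(-rT) = 0.9912881698
Theta = -S*exp(-qT)*phi(d1)*sigma/(2*sqrt(T)) - r*K*exp(-rT)*N(d2) + q*S*exp(-qT)*N(d1)
N(d1) = 0.3385028094; N(d2) = 0.2957883149; sqrt(T) = 0.5000000000
Term 1 = -9.8300 * 1.0000000000 * 0.3657897348 * 0.2400 / (2 * 0.5000000000) = -0.8629711423
Term 2 = -0.0350 * 10.5000 * 0.9912881698 * 0.2957883149 = -0.1077552106
Term 3 = 0 (no dividend yield, q = 0)
Theta = -0.8629711423 + (-0.1077552106) + (0.0000000000) = -0.970726


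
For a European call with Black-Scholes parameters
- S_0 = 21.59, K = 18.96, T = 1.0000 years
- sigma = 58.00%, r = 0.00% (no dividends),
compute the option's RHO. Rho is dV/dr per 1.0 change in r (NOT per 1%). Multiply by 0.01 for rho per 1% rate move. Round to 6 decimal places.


d1 = 0.5139633581; d2 = -0.0660366419
phi(d1) = 0.3495817986; exp(-qT) = 1.0000000000; exp(-rT) = 1.0000000000
N(d2) = 0.4736743265
Rho = K*T*exp(-rT)*N(d2) = 18.9600 * 1.0000 * 1.0000000000 * 0.4736743265 = 8.980865

Answer: Rho = 8.980865


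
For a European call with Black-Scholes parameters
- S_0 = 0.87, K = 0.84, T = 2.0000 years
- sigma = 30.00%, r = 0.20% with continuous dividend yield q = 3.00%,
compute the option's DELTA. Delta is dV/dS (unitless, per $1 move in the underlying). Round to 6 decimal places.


Answer: Delta = 0.531797

Derivation:
d1 = 0.1628498025; d2 = -0.2614142662
phi(d1) = 0.3936872123; exp(-qT) = 0.9417645336; exp(-rT) = 0.9960079893
N(d1) = 0.5646816526
Delta = exp(-qT) * N(d1) = 0.9417645336 * 0.5646816526 = 0.531797


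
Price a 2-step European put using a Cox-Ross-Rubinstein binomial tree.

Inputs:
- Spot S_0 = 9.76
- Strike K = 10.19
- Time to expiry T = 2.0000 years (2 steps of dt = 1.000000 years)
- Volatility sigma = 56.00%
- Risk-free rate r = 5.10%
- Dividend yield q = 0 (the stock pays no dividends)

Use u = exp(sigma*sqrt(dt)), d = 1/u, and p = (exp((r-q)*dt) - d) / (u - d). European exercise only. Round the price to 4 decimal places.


Answer: Price = V(0,0) = 2.4053

Derivation:
dt = T/N = 1.000000
u = exp(sigma*sqrt(dt)) = 1.750673; d = 1/u = 0.571209
p = (exp((r-q)*dt) - d) / (u - d) = 0.407909
Discount per step: exp(-r*dt) = 0.950279
Stock lattice S(k, i) with i counting down-moves:
  k=0: S(0,0) = 9.7600
  k=1: S(1,0) = 17.0866; S(1,1) = 5.5750
  k=2: S(2,0) = 29.9130; S(2,1) = 9.7600; S(2,2) = 3.1845
Terminal payoffs V(N, i) = max(K - S_T, 0):
  V(2,0) = 0.000000; V(2,1) = 0.430000; V(2,2) = 7.005509
Backward induction: V(k, i) = exp(-r*dt) * [p * V(k+1, i) + (1-p) * V(k+1, i+1)].
  V(1,0) = exp(-r*dt) * [p*0.000000 + (1-p)*0.430000] = 0.241940
  V(1,1) = exp(-r*dt) * [p*0.430000 + (1-p)*7.005509] = 4.108339
  V(0,0) = exp(-r*dt) * [p*0.241940 + (1-p)*4.108339] = 2.405345


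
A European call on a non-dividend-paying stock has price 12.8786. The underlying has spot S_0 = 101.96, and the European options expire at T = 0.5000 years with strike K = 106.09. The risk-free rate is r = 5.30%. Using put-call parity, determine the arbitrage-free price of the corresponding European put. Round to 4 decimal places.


Answer: Put price = 14.2341

Derivation:
Put-call parity: C - P = S_0 * exp(-qT) - K * exp(-rT).
S_0 * exp(-qT) = 101.9600 * 1.00000000 = 101.96000000
K * exp(-rT) = 106.0900 * 0.97384804 = 103.31553897
P = C - S*exp(-qT) + K*exp(-rT)
P = 12.8786 - 101.96000000 + 103.31553897 = 14.2341


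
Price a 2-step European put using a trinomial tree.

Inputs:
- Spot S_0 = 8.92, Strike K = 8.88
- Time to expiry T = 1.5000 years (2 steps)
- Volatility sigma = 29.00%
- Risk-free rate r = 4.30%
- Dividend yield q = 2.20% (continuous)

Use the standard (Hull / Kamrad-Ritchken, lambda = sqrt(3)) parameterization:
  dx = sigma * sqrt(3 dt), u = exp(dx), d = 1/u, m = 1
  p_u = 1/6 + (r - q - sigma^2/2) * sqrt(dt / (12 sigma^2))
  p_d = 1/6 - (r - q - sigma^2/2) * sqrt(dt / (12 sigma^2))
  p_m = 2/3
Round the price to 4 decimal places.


Answer: Price = V(0,0) = 0.8823

Derivation:
dt = T/N = 0.750000; dx = sigma*sqrt(3*dt) = 0.435000
u = exp(dx) = 1.544963; d = 1/u = 0.647265
p_u = 0.148520, p_m = 0.666667, p_d = 0.184813
Discount per step: exp(-r*dt) = 0.968264
Stock lattice S(k, j) with j the centered position index:
  k=0: S(0,+0) = 8.9200
  k=1: S(1,-1) = 5.7736; S(1,+0) = 8.9200; S(1,+1) = 13.7811
  k=2: S(2,-2) = 3.7370; S(2,-1) = 5.7736; S(2,+0) = 8.9200; S(2,+1) = 13.7811; S(2,+2) = 21.2912
Terminal payoffs V(N, j) = max(K - S_T, 0):
  V(2,-2) = 5.142952; V(2,-1) = 3.106399; V(2,+0) = 0.000000; V(2,+1) = 0.000000; V(2,+2) = 0.000000
Backward induction: V(k, j) = exp(-r*dt) * [p_u * V(k+1, j+1) + p_m * V(k+1, j) + p_d * V(k+1, j-1)]
  V(1,-1) = exp(-r*dt) * [p_u*0.000000 + p_m*3.106399 + p_d*5.142952] = 2.925532
  V(1,+0) = exp(-r*dt) * [p_u*0.000000 + p_m*0.000000 + p_d*3.106399] = 0.555884
  V(1,+1) = exp(-r*dt) * [p_u*0.000000 + p_m*0.000000 + p_d*0.000000] = 0.000000
  V(0,+0) = exp(-r*dt) * [p_u*0.000000 + p_m*0.555884 + p_d*2.925532] = 0.882347


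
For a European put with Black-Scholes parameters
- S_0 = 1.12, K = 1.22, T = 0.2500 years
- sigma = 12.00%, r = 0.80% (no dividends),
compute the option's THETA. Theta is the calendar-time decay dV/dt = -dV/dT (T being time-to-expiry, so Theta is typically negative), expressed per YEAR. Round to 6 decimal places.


d1 = -1.3620362240; d2 = -1.4220362240
phi(d1) = 0.1577869031; exp(-qT) = 1.0000000000; exp(-rT) = 0.9980019987
Theta = -S*exp(-qT)*phi(d1)*sigma/(2*sqrt(T)) + r*K*exp(-rT)*N(-d2) - q*S*exp(-qT)*N(-d1)
N(-d1) = 0.9134067733; N(-d2) = 0.9224921323; sqrt(T) = 0.5000000000
Term 1 = -1.1200 * 1.0000000000 * 0.1577869031 * 0.1200 / (2 * 0.5000000000) = -0.0212065598
Term 2 = 0.0080 * 1.2200 * 0.9980019987 * 0.9224921323 = 0.0089855342
Term 3 = 0 (no dividend yield, q = 0)
Theta = -0.0212065598 + (0.0089855342) + (0.0000000000) = -0.012221

Answer: Theta = -0.012221


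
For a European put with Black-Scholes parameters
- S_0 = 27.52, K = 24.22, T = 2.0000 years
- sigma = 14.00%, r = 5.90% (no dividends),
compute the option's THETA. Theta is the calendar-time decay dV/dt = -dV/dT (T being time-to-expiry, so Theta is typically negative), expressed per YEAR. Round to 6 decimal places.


d1 = 1.3401404649; d2 = 1.1421505662
phi(d1) = 0.1625244599; exp(-qT) = 1.0000000000; exp(-rT) = 0.8886960526
Theta = -S*exp(-qT)*phi(d1)*sigma/(2*sqrt(T)) + r*K*exp(-rT)*N(-d2) - q*S*exp(-qT)*N(-d1)
N(-d1) = 0.0900998413; N(-d2) = 0.1266957199; sqrt(T) = 1.4142135624
Term 1 = -27.5200 * 1.0000000000 * 0.1625244599 * 0.1400 / (2 * 1.4142135624) = -0.2213860253
Term 2 = 0.0590 * 24.2200 * 0.8886960526 * 0.1266957199 = 0.1608945543
Term 3 = 0 (no dividend yield, q = 0)
Theta = -0.2213860253 + (0.1608945543) + (0.0000000000) = -0.060491

Answer: Theta = -0.060491


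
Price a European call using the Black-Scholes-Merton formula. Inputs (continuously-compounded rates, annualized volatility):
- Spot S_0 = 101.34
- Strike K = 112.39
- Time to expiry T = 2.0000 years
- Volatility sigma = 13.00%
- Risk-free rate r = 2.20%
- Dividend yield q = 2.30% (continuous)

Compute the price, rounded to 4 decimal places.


d1 = (ln(S/K) + (r - q + 0.5*sigma^2) * T) / (sigma * sqrt(T)) = -0.48188656
d2 = d1 - sigma * sqrt(T) = -0.66573432
exp(-rT) = 0.95695396; exp(-qT) = 0.95504196
C = S_0 * exp(-qT) * N(d1) - K * exp(-rT) * N(d2)
N(d1) = 0.31494327; N(d2) = 0.25279047
C = 101.3400 * 0.95504196 * 0.31494327 - 112.3900 * 0.95695396 * 0.25279047 = 3.2933

Answer: Price = 3.2933


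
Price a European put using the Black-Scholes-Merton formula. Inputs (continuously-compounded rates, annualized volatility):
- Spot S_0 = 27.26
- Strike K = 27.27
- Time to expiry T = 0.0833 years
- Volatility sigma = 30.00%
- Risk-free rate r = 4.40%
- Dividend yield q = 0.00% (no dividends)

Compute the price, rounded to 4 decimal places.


Answer: Price = 0.8956

Derivation:
d1 = (ln(S/K) + (r - q + 0.5*sigma^2) * T) / (sigma * sqrt(T)) = 0.08138721
d2 = d1 - sigma * sqrt(T) = -0.00519801
exp(-rT) = 0.99634151; exp(-qT) = 1.00000000
P = K * exp(-rT) * N(-d2) - S_0 * exp(-qT) * N(-d1)
N(-d1) = 0.46756701; N(-d2) = 0.50207370
P = 27.2700 * 0.99634151 * 0.50207370 - 27.2600 * 1.00000000 * 0.46756701 = 0.8956


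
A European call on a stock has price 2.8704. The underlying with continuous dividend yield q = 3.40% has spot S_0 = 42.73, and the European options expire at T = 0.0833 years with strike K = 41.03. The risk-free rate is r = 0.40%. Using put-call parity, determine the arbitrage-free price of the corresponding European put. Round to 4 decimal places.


Put-call parity: C - P = S_0 * exp(-qT) - K * exp(-rT).
S_0 * exp(-qT) = 42.7300 * 0.99717181 = 42.60915131
K * exp(-rT) = 41.0300 * 0.99966686 = 41.01633108
P = C - S*exp(-qT) + K*exp(-rT)
P = 2.8704 - 42.60915131 + 41.01633108 = 1.2776

Answer: Put price = 1.2776


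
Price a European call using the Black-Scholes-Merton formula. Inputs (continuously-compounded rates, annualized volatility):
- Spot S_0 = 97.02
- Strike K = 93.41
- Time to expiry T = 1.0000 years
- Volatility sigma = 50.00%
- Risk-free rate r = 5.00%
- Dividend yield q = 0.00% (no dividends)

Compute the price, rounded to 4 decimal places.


Answer: Price = 22.7066

Derivation:
d1 = (ln(S/K) + (r - q + 0.5*sigma^2) * T) / (sigma * sqrt(T)) = 0.42583747
d2 = d1 - sigma * sqrt(T) = -0.07416253
exp(-rT) = 0.95122942; exp(-qT) = 1.00000000
C = S_0 * exp(-qT) * N(d1) - K * exp(-rT) * N(d2)
N(d1) = 0.66488686; N(d2) = 0.47044053
C = 97.0200 * 1.00000000 * 0.66488686 - 93.4100 * 0.95122942 * 0.47044053 = 22.7066


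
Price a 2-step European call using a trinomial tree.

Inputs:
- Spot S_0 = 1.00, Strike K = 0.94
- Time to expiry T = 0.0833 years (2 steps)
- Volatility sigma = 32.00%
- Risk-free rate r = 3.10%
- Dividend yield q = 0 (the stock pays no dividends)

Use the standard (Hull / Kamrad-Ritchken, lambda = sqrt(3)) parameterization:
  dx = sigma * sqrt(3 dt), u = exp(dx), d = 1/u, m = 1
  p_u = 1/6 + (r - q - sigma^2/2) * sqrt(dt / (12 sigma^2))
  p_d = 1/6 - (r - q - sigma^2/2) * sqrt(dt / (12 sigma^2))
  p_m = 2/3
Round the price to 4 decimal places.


Answer: Price = V(0,0) = 0.0772

Derivation:
dt = T/N = 0.041650; dx = sigma*sqrt(3*dt) = 0.113114
u = exp(dx) = 1.119760; d = 1/u = 0.893048
p_u = 0.162948, p_m = 0.666667, p_d = 0.170386
Discount per step: exp(-r*dt) = 0.998710
Stock lattice S(k, j) with j the centered position index:
  k=0: S(0,+0) = 1.0000
  k=1: S(1,-1) = 0.8930; S(1,+0) = 1.0000; S(1,+1) = 1.1198
  k=2: S(2,-2) = 0.7975; S(2,-1) = 0.8930; S(2,+0) = 1.0000; S(2,+1) = 1.1198; S(2,+2) = 1.2539
Terminal payoffs V(N, j) = max(S_T - K, 0):
  V(2,-2) = 0.000000; V(2,-1) = 0.000000; V(2,+0) = 0.060000; V(2,+1) = 0.179760; V(2,+2) = 0.313863
Backward induction: V(k, j) = exp(-r*dt) * [p_u * V(k+1, j+1) + p_m * V(k+1, j) + p_d * V(k+1, j-1)]
  V(1,-1) = exp(-r*dt) * [p_u*0.060000 + p_m*0.000000 + p_d*0.000000] = 0.009764
  V(1,+0) = exp(-r*dt) * [p_u*0.179760 + p_m*0.060000 + p_d*0.000000] = 0.069202
  V(1,+1) = exp(-r*dt) * [p_u*0.313863 + p_m*0.179760 + p_d*0.060000] = 0.180973
  V(0,+0) = exp(-r*dt) * [p_u*0.180973 + p_m*0.069202 + p_d*0.009764] = 0.077188


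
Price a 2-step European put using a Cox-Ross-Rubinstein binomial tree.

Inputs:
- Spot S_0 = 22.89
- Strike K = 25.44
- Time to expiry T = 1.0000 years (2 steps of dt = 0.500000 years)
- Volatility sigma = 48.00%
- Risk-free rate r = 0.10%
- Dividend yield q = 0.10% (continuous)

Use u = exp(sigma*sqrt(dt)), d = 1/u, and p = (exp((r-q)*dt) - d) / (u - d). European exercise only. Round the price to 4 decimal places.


Answer: Price = V(0,0) = 5.9505

Derivation:
dt = T/N = 0.500000
u = exp(sigma*sqrt(dt)) = 1.404121; d = 1/u = 0.712189
p = (exp((r-q)*dt) - d) / (u - d) = 0.415952
Discount per step: exp(-r*dt) = 0.999500
Stock lattice S(k, i) with i counting down-moves:
  k=0: S(0,0) = 22.8900
  k=1: S(1,0) = 32.1403; S(1,1) = 16.3020
  k=2: S(2,0) = 45.1289; S(2,1) = 22.8900; S(2,2) = 11.6101
Terminal payoffs V(N, i) = max(K - S_T, 0):
  V(2,0) = 0.000000; V(2,1) = 2.550000; V(2,2) = 13.829874
Backward induction: V(k, i) = exp(-r*dt) * [p * V(k+1, i) + (1-p) * V(k+1, i+1)].
  V(1,0) = exp(-r*dt) * [p*0.000000 + (1-p)*2.550000] = 1.488577
  V(1,1) = exp(-r*dt) * [p*2.550000 + (1-p)*13.829874] = 9.133415
  V(0,0) = exp(-r*dt) * [p*1.488577 + (1-p)*9.133415] = 5.950549


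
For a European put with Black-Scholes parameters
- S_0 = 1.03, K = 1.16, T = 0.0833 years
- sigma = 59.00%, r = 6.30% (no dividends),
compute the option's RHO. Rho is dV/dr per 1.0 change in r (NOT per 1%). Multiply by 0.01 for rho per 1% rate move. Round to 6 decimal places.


d1 = -0.5820557726; d2 = -0.7523400349
phi(d1) = 0.3367774359; exp(-qT) = 1.0000000000; exp(-rT) = 0.9947658462
N(-d2) = 0.7740767011
Rho = -K*T*exp(-rT)*N(-d2) = -1.1600 * 0.0833 * 0.9947658462 * 0.7740767011 = -0.074406

Answer: Rho = -0.074406


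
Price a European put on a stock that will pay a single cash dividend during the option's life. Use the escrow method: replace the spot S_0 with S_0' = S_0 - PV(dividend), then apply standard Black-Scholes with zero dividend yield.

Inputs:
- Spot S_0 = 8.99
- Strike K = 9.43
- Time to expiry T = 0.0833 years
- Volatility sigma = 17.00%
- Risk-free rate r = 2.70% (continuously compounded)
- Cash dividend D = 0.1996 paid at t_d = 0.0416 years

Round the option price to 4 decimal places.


PV(D) = D * exp(-r * t_d) = 0.1996 * 0.99887743 = 0.19937594
S_0' = S_0 - PV(D) = 8.9900 - 0.19937594 = 8.79062406
d1 = (ln(S_0'/K) + (r + sigma^2/2)*T) / (sigma*sqrt(T)) = -1.36059643
d2 = d1 - sigma*sqrt(T) = -1.40966139
exp(-rT) = 0.99775343
N(-d1) = 0.91317937; N(-d2) = 0.92068015
P = K * exp(-rT) * N(-d2) - S_0' * N(-d1) = 9.4300 * 0.99775343 * 0.92068015 - 8.79062406 * 0.91317937 = 0.6351

Answer: Price = 0.6351


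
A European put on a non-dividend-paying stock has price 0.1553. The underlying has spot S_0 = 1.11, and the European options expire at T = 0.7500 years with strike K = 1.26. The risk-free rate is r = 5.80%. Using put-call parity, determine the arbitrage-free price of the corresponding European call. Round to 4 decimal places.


Answer: Call price = 0.0589

Derivation:
Put-call parity: C - P = S_0 * exp(-qT) - K * exp(-rT).
S_0 * exp(-qT) = 1.1100 * 1.00000000 = 1.11000000
K * exp(-rT) = 1.2600 * 0.95743255 = 1.20636502
C = P + S*exp(-qT) - K*exp(-rT)
C = 0.1553 + 1.11000000 - 1.20636502 = 0.0589


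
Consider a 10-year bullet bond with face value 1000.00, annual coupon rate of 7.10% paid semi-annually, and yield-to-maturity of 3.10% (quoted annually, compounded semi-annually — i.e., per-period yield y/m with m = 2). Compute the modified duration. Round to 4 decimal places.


Coupon per period c = face * coupon_rate / m = 35.500000
Periods per year m = 2; per-period yield y/m = 0.015500
Number of cashflows N = 20
Cashflows (t years, CF_t, discount factor 1/(1+y/m)^(m*t), PV):
  t = 0.5000: CF_t = 35.500000, DF = 0.984737, PV = 34.958149
  t = 1.0000: CF_t = 35.500000, DF = 0.969706, PV = 34.424568
  t = 1.5000: CF_t = 35.500000, DF = 0.954905, PV = 33.899131
  t = 2.0000: CF_t = 35.500000, DF = 0.940330, PV = 33.381715
  t = 2.5000: CF_t = 35.500000, DF = 0.925977, PV = 32.872196
  t = 3.0000: CF_t = 35.500000, DF = 0.911844, PV = 32.370454
  t = 3.5000: CF_t = 35.500000, DF = 0.897926, PV = 31.876370
  t = 4.0000: CF_t = 35.500000, DF = 0.884220, PV = 31.389828
  t = 4.5000: CF_t = 35.500000, DF = 0.870724, PV = 30.910712
  t = 5.0000: CF_t = 35.500000, DF = 0.857434, PV = 30.438909
  t = 5.5000: CF_t = 35.500000, DF = 0.844347, PV = 29.974307
  t = 6.0000: CF_t = 35.500000, DF = 0.831459, PV = 29.516796
  t = 6.5000: CF_t = 35.500000, DF = 0.818768, PV = 29.066269
  t = 7.0000: CF_t = 35.500000, DF = 0.806271, PV = 28.622619
  t = 7.5000: CF_t = 35.500000, DF = 0.793964, PV = 28.185740
  t = 8.0000: CF_t = 35.500000, DF = 0.781846, PV = 27.755529
  t = 8.5000: CF_t = 35.500000, DF = 0.769912, PV = 27.331885
  t = 9.0000: CF_t = 35.500000, DF = 0.758161, PV = 26.914707
  t = 9.5000: CF_t = 35.500000, DF = 0.746589, PV = 26.503896
  t = 10.0000: CF_t = 1035.500000, DF = 0.735193, PV = 761.292495
Price P = sum_t PV_t = 1341.686273
First compute Macaulay numerator sum_t t * PV_t:
  t * PV_t at t = 0.5000: 17.479074
  t * PV_t at t = 1.0000: 34.424568
  t * PV_t at t = 1.5000: 50.848697
  t * PV_t at t = 2.0000: 66.763430
  t * PV_t at t = 2.5000: 82.180489
  t * PV_t at t = 3.0000: 97.111361
  t * PV_t at t = 3.5000: 111.567295
  t * PV_t at t = 4.0000: 125.559311
  t * PV_t at t = 4.5000: 139.098202
  t * PV_t at t = 5.0000: 152.194543
  t * PV_t at t = 5.5000: 164.858687
  t * PV_t at t = 6.0000: 177.100779
  t * PV_t at t = 6.5000: 188.930750
  t * PV_t at t = 7.0000: 200.358331
  t * PV_t at t = 7.5000: 211.393048
  t * PV_t at t = 8.0000: 222.044232
  t * PV_t at t = 8.5000: 232.321021
  t * PV_t at t = 9.0000: 242.232362
  t * PV_t at t = 9.5000: 251.787016
  t * PV_t at t = 10.0000: 7612.924950
Macaulay duration D = 10381.178145 / 1341.686273 = 7.737411
Modified duration = D / (1 + y/m) = 7.737411 / (1 + 0.015500) = 7.619312

Answer: Modified duration = 7.6193


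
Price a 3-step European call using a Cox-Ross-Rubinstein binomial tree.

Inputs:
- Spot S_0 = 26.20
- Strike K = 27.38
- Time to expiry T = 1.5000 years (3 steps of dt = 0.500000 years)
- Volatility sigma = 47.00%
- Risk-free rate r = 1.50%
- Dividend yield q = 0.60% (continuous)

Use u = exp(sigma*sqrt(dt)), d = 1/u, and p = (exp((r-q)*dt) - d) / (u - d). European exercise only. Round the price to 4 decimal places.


dt = T/N = 0.500000
u = exp(sigma*sqrt(dt)) = 1.394227; d = 1/u = 0.717243
p = (exp((r-q)*dt) - d) / (u - d) = 0.424333
Discount per step: exp(-r*dt) = 0.992528
Stock lattice S(k, i) with i counting down-moves:
  k=0: S(0,0) = 26.2000
  k=1: S(1,0) = 36.5287; S(1,1) = 18.7918
  k=2: S(2,0) = 50.9294; S(2,1) = 26.2000; S(2,2) = 13.4783
  k=3: S(3,0) = 71.0071; S(3,1) = 36.5287; S(3,2) = 18.7918; S(3,3) = 9.6672
Terminal payoffs V(N, i) = max(S_T - K, 0):
  V(3,0) = 43.627107; V(3,1) = 9.148749; V(3,2) = 0.000000; V(3,3) = 0.000000
Backward induction: V(k, i) = exp(-r*dt) * [p * V(k+1, i) + (1-p) * V(k+1, i+1)].
  V(2,0) = exp(-r*dt) * [p*43.627107 + (1-p)*9.148749] = 23.601393
  V(2,1) = exp(-r*dt) * [p*9.148749 + (1-p)*0.000000] = 3.853113
  V(2,2) = exp(-r*dt) * [p*0.000000 + (1-p)*0.000000] = 0.000000
  V(1,0) = exp(-r*dt) * [p*23.601393 + (1-p)*3.853113] = 12.141565
  V(1,1) = exp(-r*dt) * [p*3.853113 + (1-p)*0.000000] = 1.622788
  V(0,0) = exp(-r*dt) * [p*12.141565 + (1-p)*1.622788] = 6.040781

Answer: Price = V(0,0) = 6.0408


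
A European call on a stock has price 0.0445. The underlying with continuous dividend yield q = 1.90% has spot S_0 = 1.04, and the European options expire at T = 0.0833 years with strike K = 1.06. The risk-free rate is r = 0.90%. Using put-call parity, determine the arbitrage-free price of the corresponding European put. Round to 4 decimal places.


Answer: Put price = 0.0654

Derivation:
Put-call parity: C - P = S_0 * exp(-qT) - K * exp(-rT).
S_0 * exp(-qT) = 1.0400 * 0.99841855 = 1.03835529
K * exp(-rT) = 1.0600 * 0.99925058 = 1.05920562
P = C - S*exp(-qT) + K*exp(-rT)
P = 0.0445 - 1.03835529 + 1.05920562 = 0.0654


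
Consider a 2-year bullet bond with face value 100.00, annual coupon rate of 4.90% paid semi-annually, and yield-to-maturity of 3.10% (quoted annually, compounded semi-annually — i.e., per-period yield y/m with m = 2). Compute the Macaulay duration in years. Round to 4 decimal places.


Answer: Macaulay duration = 1.9308 years

Derivation:
Coupon per period c = face * coupon_rate / m = 2.450000
Periods per year m = 2; per-period yield y/m = 0.015500
Number of cashflows N = 4
Cashflows (t years, CF_t, discount factor 1/(1+y/m)^(m*t), PV):
  t = 0.5000: CF_t = 2.450000, DF = 0.984737, PV = 2.412605
  t = 1.0000: CF_t = 2.450000, DF = 0.969706, PV = 2.375780
  t = 1.5000: CF_t = 2.450000, DF = 0.954905, PV = 2.339518
  t = 2.0000: CF_t = 102.450000, DF = 0.940330, PV = 96.336808
Price P = sum_t PV_t = 103.464710
Macaulay numerator sum_t t * PV_t:
  t * PV_t at t = 0.5000: 1.206302
  t * PV_t at t = 1.0000: 2.375780
  t * PV_t at t = 1.5000: 3.509276
  t * PV_t at t = 2.0000: 192.673616
Macaulay duration D = (sum_t t * PV_t) / P = 199.764974 / 103.464710 = 1.930755


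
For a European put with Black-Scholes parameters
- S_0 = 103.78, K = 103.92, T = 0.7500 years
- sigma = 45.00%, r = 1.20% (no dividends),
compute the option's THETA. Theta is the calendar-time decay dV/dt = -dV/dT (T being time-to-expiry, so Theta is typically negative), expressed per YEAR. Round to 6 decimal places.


Answer: Theta = -9.808119

Derivation:
d1 = 0.2144905045; d2 = -0.1752209272
phi(d1) = 0.3898701198; exp(-qT) = 1.0000000000; exp(-rT) = 0.9910403788
Theta = -S*exp(-qT)*phi(d1)*sigma/(2*sqrt(T)) + r*K*exp(-rT)*N(-d2) - q*S*exp(-qT)*N(-d1)
N(-d1) = 0.4150822855; N(-d2) = 0.5695469794; sqrt(T) = 0.8660254038
Term 1 = -103.7800 * 1.0000000000 * 0.3898701198 * 0.4500 / (2 * 0.8660254038) = -10.5120036808
Term 2 = 0.0120 * 103.9200 * 0.9910403788 * 0.5695469794 = 0.7038843134
Term 3 = 0 (no dividend yield, q = 0)
Theta = -10.5120036808 + (0.7038843134) + (0.0000000000) = -9.808119


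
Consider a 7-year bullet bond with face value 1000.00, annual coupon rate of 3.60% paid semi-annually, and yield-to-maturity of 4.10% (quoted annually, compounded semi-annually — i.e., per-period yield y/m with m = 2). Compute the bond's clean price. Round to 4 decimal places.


Coupon per period c = face * coupon_rate / m = 18.000000
Periods per year m = 2; per-period yield y/m = 0.020500
Number of cashflows N = 14
Cashflows (t years, CF_t, discount factor 1/(1+y/m)^(m*t), PV):
  t = 0.5000: CF_t = 18.000000, DF = 0.979912, PV = 17.638413
  t = 1.0000: CF_t = 18.000000, DF = 0.960227, PV = 17.284089
  t = 1.5000: CF_t = 18.000000, DF = 0.940938, PV = 16.936883
  t = 2.0000: CF_t = 18.000000, DF = 0.922036, PV = 16.596651
  t = 2.5000: CF_t = 18.000000, DF = 0.903514, PV = 16.263255
  t = 3.0000: CF_t = 18.000000, DF = 0.885364, PV = 15.936555
  t = 3.5000: CF_t = 18.000000, DF = 0.867579, PV = 15.616419
  t = 4.0000: CF_t = 18.000000, DF = 0.850151, PV = 15.302713
  t = 4.5000: CF_t = 18.000000, DF = 0.833073, PV = 14.995309
  t = 5.0000: CF_t = 18.000000, DF = 0.816338, PV = 14.694080
  t = 5.5000: CF_t = 18.000000, DF = 0.799939, PV = 14.398903
  t = 6.0000: CF_t = 18.000000, DF = 0.783870, PV = 14.109655
  t = 6.5000: CF_t = 18.000000, DF = 0.768123, PV = 13.826218
  t = 7.0000: CF_t = 1018.000000, DF = 0.752693, PV = 766.241467
Price P = sum_t PV_t = 969.840609

Answer: Price = 969.8406


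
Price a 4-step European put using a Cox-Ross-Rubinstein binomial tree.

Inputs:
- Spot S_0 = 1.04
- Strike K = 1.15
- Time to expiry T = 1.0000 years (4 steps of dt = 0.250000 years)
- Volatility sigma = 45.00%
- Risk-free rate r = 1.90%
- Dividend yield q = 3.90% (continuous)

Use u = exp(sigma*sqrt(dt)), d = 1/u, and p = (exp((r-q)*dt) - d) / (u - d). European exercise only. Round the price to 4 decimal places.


dt = T/N = 0.250000
u = exp(sigma*sqrt(dt)) = 1.252323; d = 1/u = 0.798516
p = (exp((r-q)*dt) - d) / (u - d) = 0.432996
Discount per step: exp(-r*dt) = 0.995261
Stock lattice S(k, i) with i counting down-moves:
  k=0: S(0,0) = 1.0400
  k=1: S(1,0) = 1.3024; S(1,1) = 0.8305
  k=2: S(2,0) = 1.6310; S(2,1) = 1.0400; S(2,2) = 0.6631
  k=3: S(3,0) = 2.0426; S(3,1) = 1.3024; S(3,2) = 0.8305; S(3,3) = 0.5295
  k=4: S(4,0) = 2.5580; S(4,1) = 1.6310; S(4,2) = 1.0400; S(4,3) = 0.6631; S(4,4) = 0.4228
Terminal payoffs V(N, i) = max(K - S_T, 0):
  V(4,0) = 0.000000; V(4,1) = 0.000000; V(4,2) = 0.110000; V(4,3) = 0.486867; V(4,4) = 0.727168
Backward induction: V(k, i) = exp(-r*dt) * [p * V(k+1, i) + (1-p) * V(k+1, i+1)].
  V(3,0) = exp(-r*dt) * [p*0.000000 + (1-p)*0.000000] = 0.000000
  V(3,1) = exp(-r*dt) * [p*0.000000 + (1-p)*0.110000] = 0.062075
  V(3,2) = exp(-r*dt) * [p*0.110000 + (1-p)*0.486867] = 0.322151
  V(3,3) = exp(-r*dt) * [p*0.486867 + (1-p)*0.727168] = 0.620166
  V(2,0) = exp(-r*dt) * [p*0.000000 + (1-p)*0.062075] = 0.035030
  V(2,1) = exp(-r*dt) * [p*0.062075 + (1-p)*0.322151] = 0.208546
  V(2,2) = exp(-r*dt) * [p*0.322151 + (1-p)*0.620166] = 0.488799
  V(1,0) = exp(-r*dt) * [p*0.035030 + (1-p)*0.208546] = 0.132782
  V(1,1) = exp(-r*dt) * [p*0.208546 + (1-p)*0.488799] = 0.365710
  V(0,0) = exp(-r*dt) * [p*0.132782 + (1-p)*0.365710] = 0.263598

Answer: Price = V(0,0) = 0.2636


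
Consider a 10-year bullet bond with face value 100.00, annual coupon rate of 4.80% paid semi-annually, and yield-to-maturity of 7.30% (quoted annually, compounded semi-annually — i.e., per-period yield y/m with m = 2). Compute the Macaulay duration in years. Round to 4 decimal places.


Answer: Macaulay duration = 7.8207 years

Derivation:
Coupon per period c = face * coupon_rate / m = 2.400000
Periods per year m = 2; per-period yield y/m = 0.036500
Number of cashflows N = 20
Cashflows (t years, CF_t, discount factor 1/(1+y/m)^(m*t), PV):
  t = 0.5000: CF_t = 2.400000, DF = 0.964785, PV = 2.315485
  t = 1.0000: CF_t = 2.400000, DF = 0.930811, PV = 2.233946
  t = 1.5000: CF_t = 2.400000, DF = 0.898033, PV = 2.155278
  t = 2.0000: CF_t = 2.400000, DF = 0.866409, PV = 2.079381
  t = 2.5000: CF_t = 2.400000, DF = 0.835898, PV = 2.006156
  t = 3.0000: CF_t = 2.400000, DF = 0.806462, PV = 1.935510
  t = 3.5000: CF_t = 2.400000, DF = 0.778063, PV = 1.867352
  t = 4.0000: CF_t = 2.400000, DF = 0.750664, PV = 1.801593
  t = 4.5000: CF_t = 2.400000, DF = 0.724230, PV = 1.738151
  t = 5.0000: CF_t = 2.400000, DF = 0.698726, PV = 1.676943
  t = 5.5000: CF_t = 2.400000, DF = 0.674121, PV = 1.617890
  t = 6.0000: CF_t = 2.400000, DF = 0.650382, PV = 1.560916
  t = 6.5000: CF_t = 2.400000, DF = 0.627479, PV = 1.505949
  t = 7.0000: CF_t = 2.400000, DF = 0.605382, PV = 1.452917
  t = 7.5000: CF_t = 2.400000, DF = 0.584064, PV = 1.401753
  t = 8.0000: CF_t = 2.400000, DF = 0.563496, PV = 1.352391
  t = 8.5000: CF_t = 2.400000, DF = 0.543653, PV = 1.304767
  t = 9.0000: CF_t = 2.400000, DF = 0.524508, PV = 1.258820
  t = 9.5000: CF_t = 2.400000, DF = 0.506038, PV = 1.214491
  t = 10.0000: CF_t = 102.400000, DF = 0.488218, PV = 49.993533
Price P = sum_t PV_t = 82.473222
Macaulay numerator sum_t t * PV_t:
  t * PV_t at t = 0.5000: 1.157742
  t * PV_t at t = 1.0000: 2.233946
  t * PV_t at t = 1.5000: 3.232917
  t * PV_t at t = 2.0000: 4.158761
  t * PV_t at t = 2.5000: 5.015390
  t * PV_t at t = 3.0000: 5.806530
  t * PV_t at t = 3.5000: 6.535731
  t * PV_t at t = 4.0000: 7.206374
  t * PV_t at t = 4.5000: 7.821679
  t * PV_t at t = 5.0000: 8.384713
  t * PV_t at t = 5.5000: 8.898393
  t * PV_t at t = 6.0000: 9.365497
  t * PV_t at t = 6.5000: 9.788668
  t * PV_t at t = 7.0000: 10.170422
  t * PV_t at t = 7.5000: 10.513151
  t * PV_t at t = 8.0000: 10.819130
  t * PV_t at t = 8.5000: 11.090521
  t * PV_t at t = 9.0000: 11.329382
  t * PV_t at t = 9.5000: 11.537668
  t * PV_t at t = 10.0000: 499.935329
Macaulay duration D = (sum_t t * PV_t) / P = 645.001944 / 82.473222 = 7.820744


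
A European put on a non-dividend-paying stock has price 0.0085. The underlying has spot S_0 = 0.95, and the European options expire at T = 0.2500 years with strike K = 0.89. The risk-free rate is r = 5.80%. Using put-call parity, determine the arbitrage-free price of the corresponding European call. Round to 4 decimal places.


Put-call parity: C - P = S_0 * exp(-qT) - K * exp(-rT).
S_0 * exp(-qT) = 0.9500 * 1.00000000 = 0.95000000
K * exp(-rT) = 0.8900 * 0.98560462 = 0.87718811
C = P + S*exp(-qT) - K*exp(-rT)
C = 0.0085 + 0.95000000 - 0.87718811 = 0.0813

Answer: Call price = 0.0813


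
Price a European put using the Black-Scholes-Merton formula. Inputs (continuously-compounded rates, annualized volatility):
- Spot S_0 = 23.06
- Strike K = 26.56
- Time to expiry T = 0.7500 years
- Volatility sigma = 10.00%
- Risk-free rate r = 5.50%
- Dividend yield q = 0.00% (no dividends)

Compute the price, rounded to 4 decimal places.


d1 = (ln(S/K) + (r - q + 0.5*sigma^2) * T) / (sigma * sqrt(T)) = -1.11205525
d2 = d1 - sigma * sqrt(T) = -1.19865779
exp(-rT) = 0.95958920; exp(-qT) = 1.00000000
P = K * exp(-rT) * N(-d2) - S_0 * exp(-qT) * N(-d1)
N(-d1) = 0.86694280; N(-d2) = 0.88466948
P = 26.5600 * 0.95958920 * 0.88466948 - 23.0600 * 1.00000000 * 0.86694280 = 2.5556

Answer: Price = 2.5556


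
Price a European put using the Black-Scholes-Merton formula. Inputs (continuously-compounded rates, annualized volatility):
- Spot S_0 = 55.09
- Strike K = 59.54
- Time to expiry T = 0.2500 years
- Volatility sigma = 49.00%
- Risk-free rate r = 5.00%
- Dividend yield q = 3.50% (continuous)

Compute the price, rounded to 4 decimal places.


d1 = (ln(S/K) + (r - q + 0.5*sigma^2) * T) / (sigma * sqrt(T)) = -0.17925569
d2 = d1 - sigma * sqrt(T) = -0.42425569
exp(-rT) = 0.98757780; exp(-qT) = 0.99128817
P = K * exp(-rT) * N(-d2) - S_0 * exp(-qT) * N(-d1)
N(-d1) = 0.57113153; N(-d2) = 0.66431032
P = 59.5400 * 0.98757780 * 0.66431032 - 55.0900 * 0.99128817 * 0.57113153 = 7.8722

Answer: Price = 7.8722


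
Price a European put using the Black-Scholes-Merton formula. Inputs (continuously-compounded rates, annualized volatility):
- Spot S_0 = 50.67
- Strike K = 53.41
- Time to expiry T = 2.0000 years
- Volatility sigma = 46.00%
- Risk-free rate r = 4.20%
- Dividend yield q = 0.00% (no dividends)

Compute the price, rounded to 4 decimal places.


Answer: Price = 11.9553

Derivation:
d1 = (ln(S/K) + (r - q + 0.5*sigma^2) * T) / (sigma * sqrt(T)) = 0.37343850
d2 = d1 - sigma * sqrt(T) = -0.27709974
exp(-rT) = 0.91943126; exp(-qT) = 1.00000000
P = K * exp(-rT) * N(-d2) - S_0 * exp(-qT) * N(-d1)
N(-d1) = 0.35441105; N(-d2) = 0.60914824
P = 53.4100 * 0.91943126 * 0.60914824 - 50.6700 * 1.00000000 * 0.35441105 = 11.9553


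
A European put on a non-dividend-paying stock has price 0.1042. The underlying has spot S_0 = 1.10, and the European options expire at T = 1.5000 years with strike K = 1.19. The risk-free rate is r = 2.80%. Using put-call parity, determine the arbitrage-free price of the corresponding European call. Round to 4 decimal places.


Answer: Call price = 0.0631

Derivation:
Put-call parity: C - P = S_0 * exp(-qT) - K * exp(-rT).
S_0 * exp(-qT) = 1.1000 * 1.00000000 = 1.10000000
K * exp(-rT) = 1.1900 * 0.95886978 = 1.14105504
C = P + S*exp(-qT) - K*exp(-rT)
C = 0.1042 + 1.10000000 - 1.14105504 = 0.0631


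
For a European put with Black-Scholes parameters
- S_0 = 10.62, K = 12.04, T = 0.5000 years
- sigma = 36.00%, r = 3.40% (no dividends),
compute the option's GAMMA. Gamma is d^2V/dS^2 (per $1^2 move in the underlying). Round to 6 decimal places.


Answer: Gamma = 0.141122

Derivation:
d1 = -0.2989310576; d2 = -0.5534894989
phi(d1) = 0.3815099216; exp(-qT) = 1.0000000000; exp(-rT) = 0.9831436846
Gamma = exp(-qT) * phi(d1) / (S * sigma * sqrt(T)) = 1.0000000000 * 0.3815099216 / (10.6200 * 0.3600 * 0.7071067812) = 0.141122


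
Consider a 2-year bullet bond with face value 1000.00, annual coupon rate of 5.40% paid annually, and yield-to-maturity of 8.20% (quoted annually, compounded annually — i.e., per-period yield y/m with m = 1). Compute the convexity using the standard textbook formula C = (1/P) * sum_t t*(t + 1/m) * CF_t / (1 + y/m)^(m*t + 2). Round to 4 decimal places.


Coupon per period c = face * coupon_rate / m = 54.000000
Periods per year m = 1; per-period yield y/m = 0.082000
Number of cashflows N = 2
Cashflows (t years, CF_t, discount factor 1/(1+y/m)^(m*t), PV):
  t = 1.0000: CF_t = 54.000000, DF = 0.924214, PV = 49.907579
  t = 2.0000: CF_t = 1054.000000, DF = 0.854172, PV = 900.297594
Price P = sum_t PV_t = 950.205172
Convexity numerator sum_t t*(t + 1/m) * CF_t / (1+y/m)^(m*t + 2):
  t = 1.0000: term = 85.259341
  t = 2.0000: term = 4614.055543
Convexity = (1/P) * sum = 4699.314885 / 950.205172 = 4.945579

Answer: Convexity = 4.9456


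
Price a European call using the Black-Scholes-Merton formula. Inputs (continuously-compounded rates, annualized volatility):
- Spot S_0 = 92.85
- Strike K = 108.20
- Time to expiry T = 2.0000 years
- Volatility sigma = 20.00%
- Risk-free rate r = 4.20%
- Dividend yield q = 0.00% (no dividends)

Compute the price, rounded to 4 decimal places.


Answer: Price = 7.8168

Derivation:
d1 = (ln(S/K) + (r - q + 0.5*sigma^2) * T) / (sigma * sqrt(T)) = -0.10251662
d2 = d1 - sigma * sqrt(T) = -0.38535933
exp(-rT) = 0.91943126; exp(-qT) = 1.00000000
C = S_0 * exp(-qT) * N(d1) - K * exp(-rT) * N(d2)
N(d1) = 0.45917331; N(d2) = 0.34998560
C = 92.8500 * 1.00000000 * 0.45917331 - 108.2000 * 0.91943126 * 0.34998560 = 7.8168


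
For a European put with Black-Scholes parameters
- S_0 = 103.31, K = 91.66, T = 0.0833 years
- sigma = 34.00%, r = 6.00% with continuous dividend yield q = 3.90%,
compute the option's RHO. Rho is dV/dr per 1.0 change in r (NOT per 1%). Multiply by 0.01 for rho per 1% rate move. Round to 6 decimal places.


Answer: Rho = -0.891974

Derivation:
d1 = 1.2861739380; d2 = 1.1880440241
phi(d1) = 0.1744599228; exp(-qT) = 0.9967565713; exp(-rT) = 0.9950144692
N(-d2) = 0.1174080328
Rho = -K*T*exp(-rT)*N(-d2) = -91.6600 * 0.0833 * 0.9950144692 * 0.1174080328 = -0.891974


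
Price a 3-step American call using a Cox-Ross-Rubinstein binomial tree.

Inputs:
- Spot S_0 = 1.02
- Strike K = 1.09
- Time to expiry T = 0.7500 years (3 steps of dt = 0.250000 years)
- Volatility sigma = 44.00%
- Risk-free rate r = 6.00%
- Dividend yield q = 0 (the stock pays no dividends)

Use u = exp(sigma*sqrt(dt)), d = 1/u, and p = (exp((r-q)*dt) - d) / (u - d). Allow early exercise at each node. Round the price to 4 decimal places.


dt = T/N = 0.250000
u = exp(sigma*sqrt(dt)) = 1.246077; d = 1/u = 0.802519
p = (exp((r-q)*dt) - d) / (u - d) = 0.479293
Discount per step: exp(-r*dt) = 0.985112
Stock lattice S(k, i) with i counting down-moves:
  k=0: S(0,0) = 1.0200
  k=1: S(1,0) = 1.2710; S(1,1) = 0.8186
  k=2: S(2,0) = 1.5838; S(2,1) = 1.0200; S(2,2) = 0.6569
  k=3: S(3,0) = 1.9735; S(3,1) = 1.2710; S(3,2) = 0.8186; S(3,3) = 0.5272
Terminal payoffs V(N, i) = max(S_T - K, 0):
  V(3,0) = 0.883488; V(3,1) = 0.180998; V(3,2) = 0.000000; V(3,3) = 0.000000
Backward induction: V(k, i) = exp(-r*dt) * [p * V(k+1, i) + (1-p) * V(k+1, i+1)]; then take max(V_cont, immediate exercise) for American.
  V(2,0) = exp(-r*dt) * [p*0.883488 + (1-p)*0.180998] = 0.509989; exercise = 0.493761; V(2,0) = max -> 0.509989
  V(2,1) = exp(-r*dt) * [p*0.180998 + (1-p)*0.000000] = 0.085460; exercise = 0.000000; V(2,1) = max -> 0.085460
  V(2,2) = exp(-r*dt) * [p*0.000000 + (1-p)*0.000000] = 0.000000; exercise = 0.000000; V(2,2) = max -> 0.000000
  V(1,0) = exp(-r*dt) * [p*0.509989 + (1-p)*0.085460] = 0.284632; exercise = 0.180998; V(1,0) = max -> 0.284632
  V(1,1) = exp(-r*dt) * [p*0.085460 + (1-p)*0.000000] = 0.040350; exercise = 0.000000; V(1,1) = max -> 0.040350
  V(0,0) = exp(-r*dt) * [p*0.284632 + (1-p)*0.040350] = 0.155089; exercise = 0.000000; V(0,0) = max -> 0.155089

Answer: Price = V(0,0) = 0.1551


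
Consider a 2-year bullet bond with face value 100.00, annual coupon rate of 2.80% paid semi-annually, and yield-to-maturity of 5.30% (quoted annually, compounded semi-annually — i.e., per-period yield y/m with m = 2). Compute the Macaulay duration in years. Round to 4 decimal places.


Coupon per period c = face * coupon_rate / m = 1.400000
Periods per year m = 2; per-period yield y/m = 0.026500
Number of cashflows N = 4
Cashflows (t years, CF_t, discount factor 1/(1+y/m)^(m*t), PV):
  t = 0.5000: CF_t = 1.400000, DF = 0.974184, PV = 1.363858
  t = 1.0000: CF_t = 1.400000, DF = 0.949035, PV = 1.328649
  t = 1.5000: CF_t = 1.400000, DF = 0.924535, PV = 1.294348
  t = 2.0000: CF_t = 101.400000, DF = 0.900667, PV = 91.327620
Price P = sum_t PV_t = 95.314475
Macaulay numerator sum_t t * PV_t:
  t * PV_t at t = 0.5000: 0.681929
  t * PV_t at t = 1.0000: 1.328649
  t * PV_t at t = 1.5000: 1.941523
  t * PV_t at t = 2.0000: 182.655240
Macaulay duration D = (sum_t t * PV_t) / P = 186.607340 / 95.314475 = 1.957807

Answer: Macaulay duration = 1.9578 years


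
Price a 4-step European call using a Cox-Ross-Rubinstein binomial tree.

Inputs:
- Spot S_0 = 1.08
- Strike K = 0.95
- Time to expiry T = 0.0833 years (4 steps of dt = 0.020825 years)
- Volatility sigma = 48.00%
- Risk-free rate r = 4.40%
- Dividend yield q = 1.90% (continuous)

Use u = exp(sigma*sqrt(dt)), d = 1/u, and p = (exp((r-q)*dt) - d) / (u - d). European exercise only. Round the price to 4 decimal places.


Answer: Price = V(0,0) = 0.1434

Derivation:
dt = T/N = 0.020825
u = exp(sigma*sqrt(dt)) = 1.071724; d = 1/u = 0.933076
p = (exp((r-q)*dt) - d) / (u - d) = 0.486446
Discount per step: exp(-r*dt) = 0.999084
Stock lattice S(k, i) with i counting down-moves:
  k=0: S(0,0) = 1.0800
  k=1: S(1,0) = 1.1575; S(1,1) = 1.0077
  k=2: S(2,0) = 1.2405; S(2,1) = 1.0800; S(2,2) = 0.9403
  k=3: S(3,0) = 1.3295; S(3,1) = 1.1575; S(3,2) = 1.0077; S(3,3) = 0.8774
  k=4: S(4,0) = 1.4248; S(4,1) = 1.2405; S(4,2) = 1.0800; S(4,3) = 0.9403; S(4,4) = 0.8186
Terminal payoffs V(N, i) = max(S_T - K, 0):
  V(4,0) = 0.474803; V(4,1) = 0.290479; V(4,2) = 0.130000; V(4,3) = 0.000000; V(4,4) = 0.000000
Backward induction: V(k, i) = exp(-r*dt) * [p * V(k+1, i) + (1-p) * V(k+1, i+1)].
  V(3,0) = exp(-r*dt) * [p*0.474803 + (1-p)*0.290479] = 0.379794
  V(3,1) = exp(-r*dt) * [p*0.290479 + (1-p)*0.130000] = 0.207874
  V(3,2) = exp(-r*dt) * [p*0.130000 + (1-p)*0.000000] = 0.063180
  V(3,3) = exp(-r*dt) * [p*0.000000 + (1-p)*0.000000] = 0.000000
  V(2,0) = exp(-r*dt) * [p*0.379794 + (1-p)*0.207874] = 0.291237
  V(2,1) = exp(-r*dt) * [p*0.207874 + (1-p)*0.063180] = 0.133443
  V(2,2) = exp(-r*dt) * [p*0.063180 + (1-p)*0.000000] = 0.030706
  V(1,0) = exp(-r*dt) * [p*0.291237 + (1-p)*0.133443] = 0.210009
  V(1,1) = exp(-r*dt) * [p*0.133443 + (1-p)*0.030706] = 0.080608
  V(0,0) = exp(-r*dt) * [p*0.210009 + (1-p)*0.080608] = 0.143423


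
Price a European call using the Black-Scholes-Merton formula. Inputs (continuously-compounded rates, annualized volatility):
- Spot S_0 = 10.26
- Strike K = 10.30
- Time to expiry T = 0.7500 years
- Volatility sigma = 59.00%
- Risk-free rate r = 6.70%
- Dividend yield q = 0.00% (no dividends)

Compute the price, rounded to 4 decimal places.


Answer: Price = 2.2626

Derivation:
d1 = (ln(S/K) + (r - q + 0.5*sigma^2) * T) / (sigma * sqrt(T)) = 0.34620749
d2 = d1 - sigma * sqrt(T) = -0.16474750
exp(-rT) = 0.95099165; exp(-qT) = 1.00000000
C = S_0 * exp(-qT) * N(d1) - K * exp(-rT) * N(d2)
N(d1) = 0.63540661; N(d2) = 0.43457137
C = 10.2600 * 1.00000000 * 0.63540661 - 10.3000 * 0.95099165 * 0.43457137 = 2.2626


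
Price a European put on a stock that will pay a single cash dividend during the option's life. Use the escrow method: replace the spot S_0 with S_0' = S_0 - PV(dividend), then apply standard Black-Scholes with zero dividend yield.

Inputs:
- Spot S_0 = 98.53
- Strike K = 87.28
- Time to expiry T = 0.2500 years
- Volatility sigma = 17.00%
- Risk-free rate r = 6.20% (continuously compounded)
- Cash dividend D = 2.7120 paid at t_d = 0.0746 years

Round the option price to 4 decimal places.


PV(D) = D * exp(-r * t_d) = 2.7120 * 0.99538548 = 2.69948542
S_0' = S_0 - PV(D) = 98.5300 - 2.69948542 = 95.83051458
d1 = (ln(S_0'/K) + (r + sigma^2/2)*T) / (sigma*sqrt(T)) = 1.32438019
d2 = d1 - sigma*sqrt(T) = 1.23938019
exp(-rT) = 0.98461951
N(-d1) = 0.09268840; N(-d2) = 0.10760237
P = K * exp(-rT) * N(-d2) - S_0' * N(-d1) = 87.2800 * 0.98461951 * 0.10760237 - 95.83051458 * 0.09268840 = 0.3647

Answer: Price = 0.3647
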